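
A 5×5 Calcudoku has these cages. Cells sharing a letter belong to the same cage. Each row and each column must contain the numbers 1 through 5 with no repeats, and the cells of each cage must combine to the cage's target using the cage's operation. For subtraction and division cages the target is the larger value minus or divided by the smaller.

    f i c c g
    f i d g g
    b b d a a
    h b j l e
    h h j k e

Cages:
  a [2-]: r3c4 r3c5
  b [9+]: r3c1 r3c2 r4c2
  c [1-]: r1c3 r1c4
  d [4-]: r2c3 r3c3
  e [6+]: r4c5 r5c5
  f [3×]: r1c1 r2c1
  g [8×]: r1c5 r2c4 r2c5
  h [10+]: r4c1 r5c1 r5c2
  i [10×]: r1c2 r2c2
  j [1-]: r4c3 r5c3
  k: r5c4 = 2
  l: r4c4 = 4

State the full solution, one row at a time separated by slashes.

1 5 4 3 2 / 3 2 5 1 4 / 2 4 1 5 3 / 5 3 2 4 1 / 4 1 3 2 5

L is a freebie, so r4c4 = 4.
K is a freebie, which forces r5c4 = 2.
Column 4 already has 2, so r2c4 = 1.
Cage f's pair has product 3; hence r1c1 = 1.
Row 2 already has 1; hence r2c1 = 3.
Row 2 already has 1; hence r2c3 = 5.
Cage d's pair has difference 4, leaving r3c3 = 1.
The two cells of cage i must have product 10, which forces r1c2 = 5.
Row 1 now contains 5, so r1c4 = 3.
Row 2 now contains 5; hence r2c2 = 2.
2 is placed in row 2, so r2c5 = 4.
Column 4 now contains 3, which forces r3c4 = 5.
Row 3 now contains 5, which forces r3c5 = 3.
4 is placed in column 5, which forces r1c5 = 2.
Cage b needs sum 9; hence r3c1 = 2.
Row 3 already has 3, which forces r3c2 = 4.
Column 1 now contains 2, which forces r4c1 = 5.
Cage b has sum 9, which forces r4c2 = 3.
Row 4 now contains 3; hence r4c3 = 2.
Row 4 already has 5, leaving r4c5 = 1.
5 is placed in column 1, so r5c1 = 4.
Column 2 now contains 3; hence r5c2 = 1.
4 is placed in row 5, which forces r5c3 = 3.
Column 5 now contains 1; hence r5c5 = 5.
Row 1 already has 2, so r1c3 = 4.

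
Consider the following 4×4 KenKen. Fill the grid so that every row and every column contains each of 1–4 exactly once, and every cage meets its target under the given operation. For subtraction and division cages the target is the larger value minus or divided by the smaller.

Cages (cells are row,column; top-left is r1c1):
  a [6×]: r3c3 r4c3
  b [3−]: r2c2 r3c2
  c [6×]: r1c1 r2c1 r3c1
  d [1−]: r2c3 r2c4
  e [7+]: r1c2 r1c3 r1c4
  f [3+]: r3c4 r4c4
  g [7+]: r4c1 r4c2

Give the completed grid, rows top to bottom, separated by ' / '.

3 2 1 4 / 2 1 4 3 / 1 4 3 2 / 4 3 2 1

In row 1, 3 can only go at r1c1, so r1c1 = 3.
3 is placed in column 1, leaving r4c1 = 4.
The two cells of cage g must have sum 7, which forces r4c2 = 3.
3 is placed in row 4; hence r4c3 = 2.
Row 4 now contains 2, leaving r4c4 = 1.
2 is placed in column 3, so r3c3 = 3.
1 is placed in column 4; hence r3c4 = 2.
Cage e needs sum 7, so r1c2 = 2.
Cage e needs sum 7, so r1c3 = 1.
Column 4 already has 2, which forces r1c4 = 4.
The 3 cells of cage c must have product 6, so r2c1 = 2.
Cage d needs two cells with difference 1, which forces r2c3 = 4.
The two cells of cage d must have difference 1, which forces r2c4 = 3.
2 is placed in row 3, so r3c1 = 1.
Row 3 now contains 1; hence r3c2 = 4.
Row 2 now contains 4, leaving r2c2 = 1.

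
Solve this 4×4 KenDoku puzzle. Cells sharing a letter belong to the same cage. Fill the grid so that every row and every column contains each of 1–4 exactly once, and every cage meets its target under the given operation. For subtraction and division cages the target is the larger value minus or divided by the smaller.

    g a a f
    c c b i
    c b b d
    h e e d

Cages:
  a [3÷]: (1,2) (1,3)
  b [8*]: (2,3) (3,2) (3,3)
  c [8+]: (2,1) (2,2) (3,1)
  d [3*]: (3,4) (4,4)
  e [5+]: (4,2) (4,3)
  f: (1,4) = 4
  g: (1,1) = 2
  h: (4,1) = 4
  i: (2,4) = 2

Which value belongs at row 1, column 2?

1

Cage g is a single given cell, so (1,1) = 2.
F is a freebie; hence (1,4) = 4.
Cage i is given, leaving (2,4) = 2.
H is a freebie, so (4,1) = 4.
The 3 cells of cage c must have sum 8, so (2,2) = 4.
4 is placed in row 2, leaving (2,3) = 1.
Cage a's pair has quotient 3, which forces (1,2) = 1.
1 is placed in column 3, leaving (1,3) = 3.
1 is placed in row 2, leaving (2,1) = 3.
The 3 cells of cage c must have sum 8, leaving (3,1) = 1.
Cage b needs product 8, which forces (3,2) = 2.
The 3 cells of cage b must have product 8, so (3,3) = 4.
Row 3 now contains 1, so (3,4) = 3.
2 is placed in column 2; hence (4,2) = 3.
3 is placed in column 3; hence (4,3) = 2.
3 is placed in column 4, which forces (4,4) = 1.
The full grid is 2 1 3 4 / 3 4 1 2 / 1 2 4 3 / 4 3 2 1.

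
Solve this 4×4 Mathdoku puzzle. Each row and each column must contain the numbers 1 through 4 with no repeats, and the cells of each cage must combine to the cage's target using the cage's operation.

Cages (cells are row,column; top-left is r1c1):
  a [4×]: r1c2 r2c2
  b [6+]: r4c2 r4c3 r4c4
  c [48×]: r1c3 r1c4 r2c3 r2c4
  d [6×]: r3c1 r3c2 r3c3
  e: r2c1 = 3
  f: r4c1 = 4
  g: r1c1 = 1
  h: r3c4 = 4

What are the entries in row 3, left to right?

G is a freebie; hence r1c1 = 1.
Row 1 already has 1, which forces r1c2 = 4.
Cage e is a single given cell, leaving r2c1 = 3.
Column 2 now contains 4, leaving r2c2 = 1.
3 is placed in column 1; hence r3c1 = 2.
Row 3 already has 2, which forces r3c2 = 3.
3 is placed in row 3; hence r3c3 = 1.
Cage h is given, leaving r3c4 = 4.
F is a freebie, which forces r4c1 = 4.
3 is placed in column 2, so r4c2 = 2.
Row 4 now contains 2, leaving r4c3 = 3.
3 is placed in row 4, which forces r4c4 = 1.
3 is placed in column 3, which forces r1c3 = 2.
The 4 cells of cage c must have product 48, so r1c4 = 3.
Cage c has product 48, so r2c3 = 4.
Column 4 already has 4, leaving r2c4 = 2.
Filled in: 1 4 2 3 / 3 1 4 2 / 2 3 1 4 / 4 2 3 1.

2 3 1 4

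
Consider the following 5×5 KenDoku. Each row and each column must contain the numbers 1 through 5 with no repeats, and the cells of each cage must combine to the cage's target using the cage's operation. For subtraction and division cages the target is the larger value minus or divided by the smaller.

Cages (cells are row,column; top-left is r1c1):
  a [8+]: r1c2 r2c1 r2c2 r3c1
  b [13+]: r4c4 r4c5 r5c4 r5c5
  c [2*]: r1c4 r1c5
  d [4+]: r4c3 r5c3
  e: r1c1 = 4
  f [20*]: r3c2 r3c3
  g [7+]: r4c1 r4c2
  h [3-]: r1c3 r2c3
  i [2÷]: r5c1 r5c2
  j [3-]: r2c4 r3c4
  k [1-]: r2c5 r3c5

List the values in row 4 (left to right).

Cage e is a single given cell; hence r1c1 = 4.
In row 1, 3 can only go at r1c2, so r1c2 = 3.
The only place for 5 in row 1 is r1c3.
Cage h needs two cells with difference 3; hence r2c3 = 2.
Cage f needs two cells with product 20, so r3c2 = 5.
Column 3 now contains 5, leaving r3c3 = 4.
Cage a needs sum 8, which forces r2c1 = 3.
Row 2 already has 2, which forces r2c2 = 1.
Row 2 now contains 1; hence r2c5 = 4.
The 4 cells of cage a must have sum 8; hence r3c1 = 1.
Row 3 already has 1, leaving r3c4 = 2.
Row 3 now contains 2, leaving r3c5 = 3.
Column 1 now contains 3; hence r4c1 = 5.
1 is placed in column 1, leaving r5c1 = 2.
2 is placed in row 5, which forces r5c2 = 4.
Column 4 already has 2; hence r1c4 = 1.
The two cells of cage c must have product 2, which forces r1c5 = 2.
4 is placed in row 2, which forces r2c4 = 5.
Column 2 now contains 4, so r4c2 = 2.
The 4 cells of cage b must have sum 13, leaving r4c4 = 4.
The 4 cells of cage b must have sum 13; hence r4c5 = 1.
The 4 cells of cage b must have sum 13, so r5c4 = 3.
Cage b needs sum 13, leaving r5c5 = 5.
1 is placed in row 4, so r4c3 = 3.
Row 5 already has 3, so r5c3 = 1.
The full grid is 4 3 5 1 2 / 3 1 2 5 4 / 1 5 4 2 3 / 5 2 3 4 1 / 2 4 1 3 5.

5 2 3 4 1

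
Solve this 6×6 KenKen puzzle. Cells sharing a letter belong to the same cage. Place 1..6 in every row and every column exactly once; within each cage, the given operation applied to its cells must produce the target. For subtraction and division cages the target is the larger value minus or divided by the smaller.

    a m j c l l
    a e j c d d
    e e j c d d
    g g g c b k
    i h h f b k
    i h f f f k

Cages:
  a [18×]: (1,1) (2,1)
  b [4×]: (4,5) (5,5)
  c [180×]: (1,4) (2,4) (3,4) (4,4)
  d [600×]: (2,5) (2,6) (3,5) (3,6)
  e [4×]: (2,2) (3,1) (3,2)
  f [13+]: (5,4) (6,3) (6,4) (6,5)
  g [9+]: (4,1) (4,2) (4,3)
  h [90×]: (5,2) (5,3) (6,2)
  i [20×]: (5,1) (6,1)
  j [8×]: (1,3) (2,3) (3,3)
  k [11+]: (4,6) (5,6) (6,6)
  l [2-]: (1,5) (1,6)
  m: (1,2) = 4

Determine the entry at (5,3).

M is a freebie, so (1,2) = 4.
4 is placed in column 2, leaving (3,2) = 1.
1 is placed in column 2, leaving (2,2) = 2.
Row 3 now contains 1, so (3,1) = 2.
2 is placed in row 3, leaving (3,3) = 4.
Cage j needs product 8, so (1,3) = 2.
Column 3 already has 4, leaving (2,3) = 1.
The 3 cells of cage g must have sum 9, so (4,1) = 1.
Cage c has product 180, which forces (4,4) = 2.
Row 4 already has 1; hence (4,5) = 4.
Column 5 already has 4; hence (5,5) = 1.
Column 5 already has 4, which forces (2,5) = 5.
Cage d needs product 600, so (2,6) = 4.
Cage d needs product 600, which forces (3,5) = 6.
The 4 cells of cage d must have product 600, which forces (3,6) = 5.
Cage c has product 180, leaving (1,4) = 5.
Column 5 now contains 5, so (1,5) = 3.
Cage l needs two cells with difference 2, leaving (1,6) = 1.
The 4 cells of cage c must have product 180, leaving (2,4) = 6.
Row 3 now contains 5, leaving (3,4) = 3.
Column 4 already has 3, which forces (5,4) = 4.
Column 4 already has 5; hence (6,4) = 1.
3 is placed in column 5, leaving (6,5) = 2.
3 is placed in row 1; hence (1,1) = 6.
Row 2 already has 6, so (2,1) = 3.
4 is placed in row 5, leaving (5,1) = 5.
Cage k needs sum 11, leaving (5,6) = 2.
The two cells of cage i must have product 20, leaving (6,1) = 4.
Cage f has sum 13; hence (6,3) = 6.
6 is placed in row 6, leaving (6,6) = 3.
3 is placed in column 6, which forces (4,6) = 6.
Cage h has product 90; hence (5,2) = 6.
Column 3 now contains 6; hence (5,3) = 3.
Row 6 already has 3, which forces (6,2) = 5.
Column 2 already has 5; hence (4,2) = 3.
3 is placed in column 3, so (4,3) = 5.
Completed grid: 6 4 2 5 3 1 / 3 2 1 6 5 4 / 2 1 4 3 6 5 / 1 3 5 2 4 6 / 5 6 3 4 1 2 / 4 5 6 1 2 3.

3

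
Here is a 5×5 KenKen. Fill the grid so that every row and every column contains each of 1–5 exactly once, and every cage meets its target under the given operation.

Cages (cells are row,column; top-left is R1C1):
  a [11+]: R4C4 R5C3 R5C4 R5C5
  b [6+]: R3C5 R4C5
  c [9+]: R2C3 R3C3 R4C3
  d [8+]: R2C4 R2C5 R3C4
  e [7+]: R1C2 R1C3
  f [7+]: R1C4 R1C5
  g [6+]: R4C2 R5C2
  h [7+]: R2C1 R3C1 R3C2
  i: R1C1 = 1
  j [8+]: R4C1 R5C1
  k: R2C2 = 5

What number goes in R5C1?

5

I is a freebie, which forces R1C1 = 1.
Cage k is given, leaving R2C2 = 5.
Column 2 needs a 1, and only R3C2 is open for it.
In column 2, 3 can only go at R1C2, so R1C2 = 3.
Cage e needs two cells with sum 7, leaving R1C3 = 4.
In column 3, 2 can only go at R5C3, so R5C3 = 2.
Cage g needs two cells with sum 6, leaving R4C2 = 2.
Row 5 now contains 2, which forces R5C2 = 4.
The only place for 4 in row 4 is R4C5.
Cage b needs two cells with sum 6, which forces R3C5 = 2.
Cage f needs two cells with sum 7, leaving R1C4 = 2.
2 is placed in column 5; hence R1C5 = 5.
Cage h needs sum 7; hence R2C1 = 2.
2 is placed in row 3, so R3C1 = 4.
Cage d has sum 8, which forces R2C4 = 4.
Cage d has sum 8, leaving R2C5 = 1.
Cage d has sum 8, so R3C4 = 3.
Column 5 already has 1, so R5C5 = 3.
Row 2 now contains 1, so R2C3 = 3.
Row 3 now contains 3, leaving R3C3 = 5.
The two cells of cage j must have sum 8, leaving R4C1 = 3.
The 3 cells of cage c must have sum 9, so R4C3 = 1.
Row 4 already has 1, which forces R4C4 = 5.
Row 5 now contains 3, so R5C1 = 5.
5 is placed in column 4, leaving R5C4 = 1.
Filled in: 1 3 4 2 5 / 2 5 3 4 1 / 4 1 5 3 2 / 3 2 1 5 4 / 5 4 2 1 3.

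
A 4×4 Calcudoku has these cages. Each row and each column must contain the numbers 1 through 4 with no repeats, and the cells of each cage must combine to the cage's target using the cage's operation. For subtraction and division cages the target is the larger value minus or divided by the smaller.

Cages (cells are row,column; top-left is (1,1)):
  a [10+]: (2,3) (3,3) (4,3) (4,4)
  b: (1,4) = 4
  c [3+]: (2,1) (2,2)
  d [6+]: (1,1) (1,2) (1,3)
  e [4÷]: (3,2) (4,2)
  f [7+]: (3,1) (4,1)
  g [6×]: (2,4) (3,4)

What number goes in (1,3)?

1

Cage b is a single given cell, leaving (1,4) = 4.
Row 2 needs a 4, and only (2,3) is open for it.
In row 2, 3 can only go at (2,4), so (2,4) = 3.
Column 4 now contains 3, which forces (3,4) = 2.
Column 4 already has 2, which forces (4,4) = 1.
Cage e's pair has quotient 4, so (3,2) = 1.
The 4 cells of cage a must have sum 10; hence (3,3) = 3.
1 is placed in row 4; hence (4,2) = 4.
Cage a needs sum 10, so (4,3) = 2.
Column 3 now contains 2, so (1,3) = 1.
Cage c needs two cells with sum 3; hence (2,1) = 1.
Column 2 already has 1, so (2,2) = 2.
Row 3 already has 3, so (3,1) = 4.
4 is placed in row 4, so (4,1) = 3.
Column 1 already has 3, which forces (1,1) = 2.
2 is placed in column 2, leaving (1,2) = 3.
Completed grid: 2 3 1 4 / 1 2 4 3 / 4 1 3 2 / 3 4 2 1.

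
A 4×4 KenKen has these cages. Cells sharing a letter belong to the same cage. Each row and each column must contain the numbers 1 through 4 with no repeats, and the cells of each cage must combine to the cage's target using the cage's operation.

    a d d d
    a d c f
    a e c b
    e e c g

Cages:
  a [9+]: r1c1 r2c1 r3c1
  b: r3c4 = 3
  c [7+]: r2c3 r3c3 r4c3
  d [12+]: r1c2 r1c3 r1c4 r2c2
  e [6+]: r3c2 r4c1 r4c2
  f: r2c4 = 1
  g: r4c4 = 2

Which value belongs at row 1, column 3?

F is a freebie; hence r2c4 = 1.
Cage b is a single given cell, leaving r3c4 = 3.
G is a freebie, so r4c4 = 2.
Column 4 already has 2, leaving r1c4 = 4.
The only place for 1 in column 1 is r4c1.
Cage c has sum 7; hence r2c3 = 2.
The 3 cells of cage c must have sum 7, so r3c3 = 1.
1 is placed in row 4, leaving r4c3 = 4.
1 is placed in column 3, which forces r1c3 = 3.
1 is placed in row 3, leaving r3c2 = 2.
Row 4 already has 4, which forces r4c2 = 3.
3 is placed in row 1, leaving r1c1 = 2.
2 is placed in column 2, leaving r1c2 = 1.
The 3 cells of cage a must have sum 9, leaving r2c1 = 3.
Column 2 already has 3, leaving r2c2 = 4.
Row 3 now contains 2, so r3c1 = 4.
Completed grid: 2 1 3 4 / 3 4 2 1 / 4 2 1 3 / 1 3 4 2.

3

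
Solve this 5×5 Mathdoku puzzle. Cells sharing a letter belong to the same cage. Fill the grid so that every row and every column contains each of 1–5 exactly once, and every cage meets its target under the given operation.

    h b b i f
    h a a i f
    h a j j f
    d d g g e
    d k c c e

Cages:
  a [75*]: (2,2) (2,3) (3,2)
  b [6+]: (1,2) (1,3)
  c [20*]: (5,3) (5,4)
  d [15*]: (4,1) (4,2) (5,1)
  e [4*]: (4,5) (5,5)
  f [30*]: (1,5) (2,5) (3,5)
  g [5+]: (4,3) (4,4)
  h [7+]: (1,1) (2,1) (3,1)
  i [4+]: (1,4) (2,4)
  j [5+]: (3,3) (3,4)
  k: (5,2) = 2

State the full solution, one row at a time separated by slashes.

Cage a has product 75, which forces (2,2) = 3.
Cage a needs product 75, leaving (2,3) = 5.
3 is placed in row 2, so (2,4) = 1.
Row 2 now contains 5, so (2,5) = 2.
Cage a has product 75, so (3,2) = 5.
Row 3 already has 5, so (3,5) = 3.
5 is placed in column 2, which forces (4,2) = 1.
Row 4 already has 1, which forces (4,5) = 4.
K is a freebie, which forces (5,2) = 2.
Column 3 now contains 5; hence (5,3) = 4.
Row 5 now contains 4, leaving (5,4) = 5.
4 is placed in column 5, which forces (5,5) = 1.
Column 2 already has 2, which forces (1,2) = 4.
Cage b's pair has sum 6, leaving (1,3) = 2.
1 is placed in column 4, so (1,4) = 3.
3 is placed in column 5, leaving (1,5) = 5.
2 is placed in row 2, so (2,1) = 4.
Cage j's pair has sum 5, leaving (3,3) = 1.
Cage j's pair has sum 5, which forces (3,4) = 4.
Cage d has product 15, so (4,1) = 5.
Column 3 already has 2, leaving (4,3) = 3.
Column 4 already has 3, leaving (4,4) = 2.
1 is placed in row 5, which forces (5,1) = 3.
Row 1 already has 2, leaving (1,1) = 1.
Row 3 already has 1, leaving (3,1) = 2.

1 4 2 3 5 / 4 3 5 1 2 / 2 5 1 4 3 / 5 1 3 2 4 / 3 2 4 5 1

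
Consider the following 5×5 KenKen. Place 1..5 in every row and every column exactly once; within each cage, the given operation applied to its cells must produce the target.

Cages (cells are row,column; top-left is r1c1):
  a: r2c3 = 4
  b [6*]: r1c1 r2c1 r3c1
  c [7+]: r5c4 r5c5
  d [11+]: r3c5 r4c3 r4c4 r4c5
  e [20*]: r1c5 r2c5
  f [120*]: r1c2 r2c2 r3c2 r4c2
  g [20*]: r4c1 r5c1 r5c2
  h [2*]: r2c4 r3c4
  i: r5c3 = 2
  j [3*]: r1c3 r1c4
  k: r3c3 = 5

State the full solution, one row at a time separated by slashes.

2 5 1 3 4 / 1 3 4 2 5 / 3 4 5 1 2 / 4 2 3 5 1 / 5 1 2 4 3

Cage a is a single given cell; hence r2c3 = 4.
Row 2 now contains 4, which forces r2c5 = 5.
Cage k is a single given cell, which forces r3c3 = 5.
I is a freebie, leaving r5c3 = 2.
Column 5 now contains 5, which forces r1c5 = 4.
4 is placed in column 5, so r5c5 = 3.
Cage d has sum 11, leaving r4c3 = 3.
Cage d has sum 11, so r4c4 = 5.
3 is placed in row 5, so r5c4 = 4.
The 4 cells of cage f must have product 120, so r1c2 = 5.
3 is placed in column 3; hence r1c3 = 1.
Cage j needs two cells with product 3, which forces r1c4 = 3.
The 3 cells of cage g must have product 20, leaving r4c1 = 4.
Row 4 now contains 4, which forces r4c2 = 2.
2 is placed in row 4, which forces r4c5 = 1.
Column 2 now contains 5; hence r5c2 = 1.
3 is placed in row 1, so r1c1 = 2.
Column 2 already has 2, so r2c2 = 3.
The 4 cells of cage f must have product 120, leaving r3c2 = 4.
1 is placed in column 5, which forces r3c5 = 2.
Row 5 already has 1, leaving r5c1 = 5.
Row 2 already has 3, leaving r2c1 = 1.
The two cells of cage h must have product 2, leaving r2c4 = 2.
Cage b needs product 6, which forces r3c1 = 3.
Row 3 already has 2; hence r3c4 = 1.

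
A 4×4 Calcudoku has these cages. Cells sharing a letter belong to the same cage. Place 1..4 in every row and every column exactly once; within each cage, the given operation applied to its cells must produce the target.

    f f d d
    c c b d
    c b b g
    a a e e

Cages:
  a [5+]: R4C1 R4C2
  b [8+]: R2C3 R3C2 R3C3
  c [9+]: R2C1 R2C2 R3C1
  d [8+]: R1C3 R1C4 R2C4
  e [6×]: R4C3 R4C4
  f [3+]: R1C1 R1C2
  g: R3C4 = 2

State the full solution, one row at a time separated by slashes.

G is a freebie, so R3C4 = 2.
Column 4 already has 2, which forces R4C4 = 3.
Cage d has sum 8, which forces R1C3 = 3.
3 is placed in row 4, leaving R4C3 = 2.
The 3 cells of cage b must have sum 8, so R3C2 = 3.
Row 3 already has 3, which forces R3C1 = 4.
4 is placed in row 3, leaving R3C3 = 1.
Column 1 already has 4, leaving R4C1 = 1.
Row 4 now contains 1, so R4C2 = 4.
Column 1 already has 1; hence R1C1 = 2.
Cage f needs two cells with sum 3, which forces R1C2 = 1.
1 is placed in row 1, which forces R1C4 = 4.
Column 1 already has 1; hence R2C1 = 3.
Column 2 now contains 4, leaving R2C2 = 2.
Column 3 already has 1, so R2C3 = 4.
Column 4 now contains 4, which forces R2C4 = 1.

2 1 3 4 / 3 2 4 1 / 4 3 1 2 / 1 4 2 3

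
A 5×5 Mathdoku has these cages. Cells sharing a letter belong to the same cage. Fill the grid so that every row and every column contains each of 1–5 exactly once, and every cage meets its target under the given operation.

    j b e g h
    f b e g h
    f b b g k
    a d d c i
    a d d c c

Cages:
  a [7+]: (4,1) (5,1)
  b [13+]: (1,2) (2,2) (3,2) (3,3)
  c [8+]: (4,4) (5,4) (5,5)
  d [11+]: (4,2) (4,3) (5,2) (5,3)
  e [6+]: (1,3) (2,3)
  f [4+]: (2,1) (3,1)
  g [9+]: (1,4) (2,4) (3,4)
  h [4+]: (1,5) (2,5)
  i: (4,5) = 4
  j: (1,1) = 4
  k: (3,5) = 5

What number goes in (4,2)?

1

Cage j is given; hence (1,1) = 4.
Cage k is given, so (3,5) = 5.
Cage i is a single given cell; hence (4,5) = 4.
In column 5, 2 can only go at (5,5), so (5,5) = 2.
Cage a needs two cells with sum 7; hence (4,1) = 2.
2 is placed in row 5, so (5,1) = 5.
Cage c needs sum 8; hence (4,4) = 5.
Cage c has sum 8; hence (5,4) = 1.
Row 1 needs a 5, and only (1,2) is open for it.
The only place for 5 in row 2 is (2,3).
The two cells of cage e must have sum 6; hence (1,3) = 1.
1 is placed in row 1, which forces (1,5) = 3.
Column 5 now contains 3, leaving (2,5) = 1.
1 is placed in column 3, which forces (4,3) = 3.
Column 3 already has 3; hence (5,3) = 4.
3 is placed in row 1, so (1,4) = 2.
1 is placed in row 2, leaving (2,1) = 3.
Cage b needs sum 13, so (2,2) = 2.
Cage g needs sum 9, so (2,4) = 4.
Cage f needs two cells with sum 4, so (3,1) = 1.
The 4 cells of cage b must have sum 13; hence (3,2) = 4.
Column 3 already has 3, leaving (3,3) = 2.
Cage g needs sum 9; hence (3,4) = 3.
Row 4 now contains 3, leaving (4,2) = 1.
Row 5 now contains 4, leaving (5,2) = 3.
Filled in: 4 5 1 2 3 / 3 2 5 4 1 / 1 4 2 3 5 / 2 1 3 5 4 / 5 3 4 1 2.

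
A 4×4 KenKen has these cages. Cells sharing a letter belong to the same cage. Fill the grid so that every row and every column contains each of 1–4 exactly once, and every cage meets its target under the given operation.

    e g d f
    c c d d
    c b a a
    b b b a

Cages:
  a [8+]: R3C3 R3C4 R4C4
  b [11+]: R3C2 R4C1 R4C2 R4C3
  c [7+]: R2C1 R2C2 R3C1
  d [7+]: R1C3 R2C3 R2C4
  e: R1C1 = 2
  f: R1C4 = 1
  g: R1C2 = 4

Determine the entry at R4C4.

Cage e is given, so R1C1 = 2.
Cage g is given, so R1C2 = 4.
Cage f is a single given cell, leaving R1C4 = 1.
1 is placed in row 1, so R1C3 = 3.
Cage d has sum 7, so R2C3 = 1.
Cage d has sum 7; hence R2C4 = 3.
1 is placed in column 3; hence R3C3 = 2.
Row 3 now contains 2, leaving R3C4 = 4.
2 is placed in column 3, leaving R4C3 = 4.
4 is placed in column 4, which forces R4C4 = 2.
Row 2 already has 1, which forces R2C1 = 4.
Row 2 now contains 3, leaving R2C2 = 2.
The 3 cells of cage c must have sum 7, which forces R3C1 = 1.
Row 3 now contains 2, leaving R3C2 = 3.
Row 4 now contains 4, so R4C1 = 3.
Cage b has sum 11; hence R4C2 = 1.
The full grid is 2 4 3 1 / 4 2 1 3 / 1 3 2 4 / 3 1 4 2.

2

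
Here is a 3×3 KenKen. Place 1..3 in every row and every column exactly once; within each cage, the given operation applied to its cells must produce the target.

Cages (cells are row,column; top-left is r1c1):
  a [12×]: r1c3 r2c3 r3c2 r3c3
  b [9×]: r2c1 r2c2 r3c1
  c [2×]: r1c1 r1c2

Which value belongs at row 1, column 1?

2

Cage b needs product 9, so r2c1 = 1.
Cage b has product 9, which forces r2c2 = 3.
Row 2 already has 3; hence r2c3 = 2.
Cage b needs product 9, leaving r3c1 = 3.
Cage a needs product 12, so r3c2 = 2.
Row 3 already has 3; hence r3c3 = 1.
1 is placed in column 1, so r1c1 = 2.
2 is placed in column 2; hence r1c2 = 1.
Column 3 already has 1, leaving r1c3 = 3.
The full grid is 2 1 3 / 1 3 2 / 3 2 1.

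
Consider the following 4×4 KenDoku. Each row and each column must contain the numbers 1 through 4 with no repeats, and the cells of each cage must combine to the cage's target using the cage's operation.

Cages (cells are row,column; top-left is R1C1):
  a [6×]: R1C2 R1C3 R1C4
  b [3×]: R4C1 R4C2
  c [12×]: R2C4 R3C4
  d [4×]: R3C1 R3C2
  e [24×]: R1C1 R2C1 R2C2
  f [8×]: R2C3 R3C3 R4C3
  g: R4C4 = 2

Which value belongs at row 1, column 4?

Cage g is a single given cell, which forces R4C4 = 2.
In row 1, 4 can only go at R1C1, so R1C1 = 4.
Column 1 now contains 4, which forces R3C1 = 1.
Cage d needs two cells with product 4; hence R3C2 = 4.
Row 3 already has 4, which forces R3C3 = 2.
Row 3 already has 4, leaving R3C4 = 3.
Column 1 already has 1; hence R4C1 = 3.
Row 4 now contains 3, leaving R4C2 = 1.
Row 4 already has 1, which forces R4C3 = 4.
Cage a needs product 6, which forces R1C2 = 2.
The 3 cells of cage a must have product 6, leaving R1C3 = 3.
Column 4 already has 3; hence R1C4 = 1.
3 is placed in column 1, leaving R2C1 = 2.
Cage e has product 24, leaving R2C2 = 3.
Column 3 now contains 4, leaving R2C3 = 1.
Column 4 already has 3, leaving R2C4 = 4.
Completed grid: 4 2 3 1 / 2 3 1 4 / 1 4 2 3 / 3 1 4 2.

1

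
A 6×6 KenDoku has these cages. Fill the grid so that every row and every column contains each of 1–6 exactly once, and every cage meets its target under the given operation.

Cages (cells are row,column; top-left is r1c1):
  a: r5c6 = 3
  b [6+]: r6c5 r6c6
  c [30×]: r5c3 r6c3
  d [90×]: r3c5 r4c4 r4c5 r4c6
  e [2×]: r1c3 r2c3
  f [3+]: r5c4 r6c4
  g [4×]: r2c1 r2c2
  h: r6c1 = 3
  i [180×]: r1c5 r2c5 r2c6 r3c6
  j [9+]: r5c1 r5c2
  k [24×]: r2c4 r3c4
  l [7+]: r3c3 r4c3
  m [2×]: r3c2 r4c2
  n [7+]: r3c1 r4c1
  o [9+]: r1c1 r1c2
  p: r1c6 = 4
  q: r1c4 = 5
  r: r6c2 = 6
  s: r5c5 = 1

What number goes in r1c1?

6

Cage q is a single given cell; hence r1c4 = 5.
Cage p is given, so r1c6 = 4.
Cage s is a single given cell, leaving r5c5 = 1.
Cage a is a single given cell, which forces r5c6 = 3.
H is a freebie; hence r6c1 = 3.
Cage r is given, so r6c2 = 6.
Row 6 now contains 6, which forces r6c3 = 5.
3 is placed in column 1, so r1c1 = 6.
Column 2 already has 6, so r1c2 = 3.
3 is placed in row 1, so r1c5 = 2.
Column 3 now contains 5, so r5c3 = 6.
1 is placed in row 5; hence r5c4 = 2.
Cage f's pair has sum 3, leaving r6c4 = 1.
Cage b needs two cells with sum 6, leaving r6c5 = 4.
The two cells of cage b must have sum 6, so r6c6 = 2.
2 is placed in row 1, leaving r1c3 = 1.
The two cells of cage e must have product 2, so r2c3 = 2.
Cage i has product 180; hence r2c5 = 3.
Cage d needs product 90, which forces r4c6 = 1.
Cage m's pair has product 2; hence r3c2 = 1.
Row 4 already has 1, which forces r4c2 = 2.
Cage d has product 90, so r4c4 = 3.
The two cells of cage g must have product 4; hence r2c1 = 1.
1 is placed in column 2, leaving r2c2 = 4.
Row 2 already has 4, leaving r2c4 = 6.
6 is placed in row 2, which forces r2c6 = 5.
The two cells of cage n must have sum 7; hence r3c1 = 2.
The two cells of cage l must have sum 7; hence r3c3 = 3.
Column 4 now contains 6; hence r3c4 = 4.
Column 6 now contains 5, leaving r3c6 = 6.
2 is placed in row 4, which forces r4c1 = 5.
Row 4 now contains 3; hence r4c3 = 4.
5 is placed in row 4; hence r4c5 = 6.
5 is placed in column 1; hence r5c1 = 4.
Column 2 already has 4, leaving r5c2 = 5.
Row 3 already has 6, which forces r3c5 = 5.
The full grid is 6 3 1 5 2 4 / 1 4 2 6 3 5 / 2 1 3 4 5 6 / 5 2 4 3 6 1 / 4 5 6 2 1 3 / 3 6 5 1 4 2.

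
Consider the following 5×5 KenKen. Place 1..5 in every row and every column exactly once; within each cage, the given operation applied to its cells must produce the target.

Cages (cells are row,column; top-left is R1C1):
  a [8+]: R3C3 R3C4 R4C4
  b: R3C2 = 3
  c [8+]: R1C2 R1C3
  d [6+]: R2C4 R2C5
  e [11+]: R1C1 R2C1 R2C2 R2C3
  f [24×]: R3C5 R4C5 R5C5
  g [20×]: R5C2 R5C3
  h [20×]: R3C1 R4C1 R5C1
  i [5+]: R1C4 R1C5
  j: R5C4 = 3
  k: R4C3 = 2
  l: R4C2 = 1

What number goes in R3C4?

2

Cage b is a single given cell, which forces R3C2 = 3.
Cage l is given; hence R4C2 = 1.
K is a freebie, so R4C3 = 2.
Cage j is given; hence R5C4 = 3.
Column 2 now contains 3, so R1C2 = 5.
The two cells of cage c must have sum 8, which forces R1C3 = 3.
The 3 cells of cage a must have sum 8, which forces R3C3 = 1.
The 3 cells of cage a must have sum 8, leaving R3C4 = 2.
Row 3 already has 2; hence R3C5 = 4.
The 3 cells of cage a must have sum 8, which forces R4C4 = 5.
Cage f needs product 24; hence R4C5 = 3.
5 is placed in column 2, so R5C2 = 4.
Row 5 already has 4, so R5C3 = 5.
Column 5 now contains 4; hence R5C5 = 2.
Cage i needs two cells with sum 5; hence R1C4 = 4.
Column 5 now contains 4, which forces R1C5 = 1.
4 is placed in column 2, which forces R2C2 = 2.
Column 3 already has 5, which forces R2C3 = 4.
Cage d's pair has sum 6, so R2C4 = 1.
The two cells of cage d must have sum 6, leaving R2C5 = 5.
4 is placed in row 3, so R3C1 = 5.
5 is placed in row 4, so R4C1 = 4.
Row 5 already has 5, so R5C1 = 1.
4 is placed in row 1, which forces R1C1 = 2.
1 is placed in row 2; hence R2C1 = 3.
The full grid is 2 5 3 4 1 / 3 2 4 1 5 / 5 3 1 2 4 / 4 1 2 5 3 / 1 4 5 3 2.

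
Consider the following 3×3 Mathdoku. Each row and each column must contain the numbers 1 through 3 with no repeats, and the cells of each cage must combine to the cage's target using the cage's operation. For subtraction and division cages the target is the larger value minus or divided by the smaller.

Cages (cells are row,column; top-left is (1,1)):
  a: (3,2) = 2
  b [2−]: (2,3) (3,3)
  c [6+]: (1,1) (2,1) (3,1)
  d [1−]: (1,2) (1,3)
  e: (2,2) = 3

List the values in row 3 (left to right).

Cage e is a single given cell, so (2,2) = 3.
Row 2 already has 3, which forces (2,3) = 1.
A is a freebie, which forces (3,2) = 2.
Column 3 already has 1, leaving (3,3) = 3.
Cage c has sum 6, leaving (1,1) = 3.
Column 2 already has 2, leaving (1,2) = 1.
Column 3 already has 3, leaving (1,3) = 2.
1 is placed in row 2, so (2,1) = 2.
Row 3 now contains 3, so (3,1) = 1.
The full grid is 3 1 2 / 2 3 1 / 1 2 3.

1 2 3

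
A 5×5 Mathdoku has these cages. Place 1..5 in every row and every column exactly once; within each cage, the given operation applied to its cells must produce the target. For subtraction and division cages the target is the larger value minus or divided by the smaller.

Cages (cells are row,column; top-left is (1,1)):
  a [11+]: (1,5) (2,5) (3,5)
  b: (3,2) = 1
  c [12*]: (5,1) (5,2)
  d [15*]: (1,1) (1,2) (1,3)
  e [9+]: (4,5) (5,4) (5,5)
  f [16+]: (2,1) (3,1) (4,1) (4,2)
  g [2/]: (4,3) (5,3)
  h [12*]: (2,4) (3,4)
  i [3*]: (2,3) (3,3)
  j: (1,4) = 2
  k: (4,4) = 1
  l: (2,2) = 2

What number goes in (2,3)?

Cage j is given, leaving (1,4) = 2.
L is a freebie, which forces (2,2) = 2.
Cage b is given; hence (3,2) = 1.
1 is placed in row 3, so (3,3) = 3.
Row 3 now contains 3; hence (3,4) = 4.
Cage k is a single given cell, which forces (4,4) = 1.
Column 3 already has 3; hence (2,3) = 1.
Column 4 now contains 4, leaving (2,4) = 3.
Cage a has sum 11; hence (3,5) = 2.
3 is placed in column 4; hence (5,4) = 5.
Cage d needs product 15, leaving (1,1) = 1.
Cage d has product 15; hence (1,2) = 3.
Column 3 now contains 1, which forces (1,3) = 5.
Row 1 already has 5, which forces (1,5) = 4.
Cage f has sum 16, leaving (2,1) = 4.
4 is placed in column 5, so (2,5) = 5.
Row 3 already has 2, so (3,1) = 5.
Cage e has sum 9; hence (4,5) = 3.
Column 1 already has 4, leaving (5,1) = 3.
Column 2 now contains 3, which forces (5,2) = 4.
Row 5 now contains 4, so (5,3) = 2.
The 3 cells of cage e must have sum 9, so (5,5) = 1.
3 is placed in row 4, so (4,1) = 2.
Column 2 already has 4, so (4,2) = 5.
Column 3 now contains 2, leaving (4,3) = 4.
Filled in: 1 3 5 2 4 / 4 2 1 3 5 / 5 1 3 4 2 / 2 5 4 1 3 / 3 4 2 5 1.

1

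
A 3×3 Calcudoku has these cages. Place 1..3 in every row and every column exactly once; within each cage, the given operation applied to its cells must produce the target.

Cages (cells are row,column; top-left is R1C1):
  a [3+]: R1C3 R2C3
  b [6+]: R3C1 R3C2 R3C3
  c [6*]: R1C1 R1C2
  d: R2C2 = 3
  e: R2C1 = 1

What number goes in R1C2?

2

Cage e is a single given cell; hence R2C1 = 1.
Cage d is a single given cell, which forces R2C2 = 3.
Row 2 already has 1, leaving R2C3 = 2.
Cage c's pair has product 6, so R1C1 = 3.
Column 2 already has 3, leaving R1C2 = 2.
2 is placed in column 3; hence R1C3 = 1.
Column 1 now contains 3, which forces R3C1 = 2.
Column 2 now contains 2, leaving R3C2 = 1.
Column 3 already has 1; hence R3C3 = 3.
The full grid is 3 2 1 / 1 3 2 / 2 1 3.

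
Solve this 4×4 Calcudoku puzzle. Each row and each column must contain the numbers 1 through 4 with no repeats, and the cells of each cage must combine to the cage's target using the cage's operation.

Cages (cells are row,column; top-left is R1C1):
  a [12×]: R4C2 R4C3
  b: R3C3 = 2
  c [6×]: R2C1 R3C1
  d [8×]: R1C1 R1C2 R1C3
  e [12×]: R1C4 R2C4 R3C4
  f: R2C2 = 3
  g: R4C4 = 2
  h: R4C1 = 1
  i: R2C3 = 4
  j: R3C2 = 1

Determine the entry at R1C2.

2

Cage f is given; hence R2C2 = 3.
Cage i is given; hence R2C3 = 4.
Row 2 now contains 4; hence R2C4 = 1.
Cage j is given, so R3C2 = 1.
Cage b is a single given cell, leaving R3C3 = 2.
Cage h is given, so R4C1 = 1.
Column 2 already has 3, so R4C2 = 4.
Column 3 already has 4; hence R4C3 = 3.
Cage g is given; hence R4C4 = 2.
Cage d has product 8, leaving R1C1 = 4.
Column 2 already has 4, which forces R1C2 = 2.
Column 3 already has 2, leaving R1C3 = 1.
Row 1 now contains 4, so R1C4 = 3.
Row 2 already has 3, so R2C1 = 2.
Row 3 now contains 2, so R3C1 = 3.
3 is placed in column 4, leaving R3C4 = 4.
Completed grid: 4 2 1 3 / 2 3 4 1 / 3 1 2 4 / 1 4 3 2.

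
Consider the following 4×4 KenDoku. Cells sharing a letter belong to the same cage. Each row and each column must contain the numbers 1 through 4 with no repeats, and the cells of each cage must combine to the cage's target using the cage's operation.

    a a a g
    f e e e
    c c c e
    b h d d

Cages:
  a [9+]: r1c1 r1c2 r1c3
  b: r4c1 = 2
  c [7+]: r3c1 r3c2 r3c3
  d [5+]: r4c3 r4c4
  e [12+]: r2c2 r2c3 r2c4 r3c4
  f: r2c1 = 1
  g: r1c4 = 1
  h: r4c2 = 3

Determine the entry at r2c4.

Cage g is given, leaving r1c4 = 1.
Cage f is a single given cell, leaving r2c1 = 1.
B is a freebie, so r4c1 = 2.
Cage h is given, which forces r4c2 = 3.
Row 4 already has 3, which forces r4c4 = 4.
The 4 cells of cage e must have sum 12, so r2c2 = 4.
Cage e has sum 12, which forces r2c3 = 3.
Cage e needs sum 12, leaving r2c4 = 2.
Column 1 now contains 2, so r3c1 = 4.
Column 4 now contains 4; hence r3c4 = 3.
Row 4 already has 4, leaving r4c3 = 1.
Column 1 already has 4, so r1c1 = 3.
Column 2 now contains 4, so r1c2 = 2.
Cage a has sum 9; hence r1c3 = 4.
Cage c has sum 7, which forces r3c2 = 1.
Column 3 now contains 1, so r3c3 = 2.
Filled in: 3 2 4 1 / 1 4 3 2 / 4 1 2 3 / 2 3 1 4.

2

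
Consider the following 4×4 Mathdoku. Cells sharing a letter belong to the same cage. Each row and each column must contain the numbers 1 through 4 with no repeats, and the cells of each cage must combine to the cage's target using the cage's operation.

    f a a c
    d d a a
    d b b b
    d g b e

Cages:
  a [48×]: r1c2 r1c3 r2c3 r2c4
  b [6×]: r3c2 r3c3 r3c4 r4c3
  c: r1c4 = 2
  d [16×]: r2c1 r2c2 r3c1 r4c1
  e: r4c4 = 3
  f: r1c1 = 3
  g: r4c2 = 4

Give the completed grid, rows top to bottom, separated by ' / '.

Cage f is a single given cell; hence r1c1 = 3.
C is a freebie; hence r1c4 = 2.
Cage d has product 16, leaving r2c2 = 2.
Cage g is given, which forces r4c2 = 4.
The 4 cells of cage b must have product 6, leaving r4c3 = 1.
E is a freebie, leaving r4c4 = 3.
4 is placed in column 2, which forces r1c2 = 1.
Column 3 now contains 1, which forces r1c3 = 4.
The 4 cells of cage a must have product 48, so r2c3 = 3.
Cage a needs product 48, so r2c4 = 4.
The 4 cells of cage b must have product 6, leaving r3c2 = 3.
The 4 cells of cage b must have product 6, so r3c3 = 2.
Column 4 now contains 3, leaving r3c4 = 1.
1 is placed in row 4; hence r4c1 = 2.
Row 2 now contains 4, leaving r2c1 = 1.
Row 3 now contains 1, so r3c1 = 4.

3 1 4 2 / 1 2 3 4 / 4 3 2 1 / 2 4 1 3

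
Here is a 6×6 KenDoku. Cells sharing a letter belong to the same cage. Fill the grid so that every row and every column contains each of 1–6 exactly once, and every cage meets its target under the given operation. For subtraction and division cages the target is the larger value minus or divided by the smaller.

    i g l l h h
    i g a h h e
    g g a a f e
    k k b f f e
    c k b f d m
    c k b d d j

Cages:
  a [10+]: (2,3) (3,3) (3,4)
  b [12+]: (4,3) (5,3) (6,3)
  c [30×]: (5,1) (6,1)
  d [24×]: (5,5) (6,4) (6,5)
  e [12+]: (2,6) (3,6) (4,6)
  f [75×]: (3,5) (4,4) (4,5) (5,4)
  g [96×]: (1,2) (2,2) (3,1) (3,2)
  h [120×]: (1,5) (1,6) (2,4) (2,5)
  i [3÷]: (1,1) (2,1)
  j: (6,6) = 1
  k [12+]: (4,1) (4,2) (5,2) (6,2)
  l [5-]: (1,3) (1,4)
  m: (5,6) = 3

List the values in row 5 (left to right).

M is a freebie; hence (5,6) = 3.
J is a freebie; hence (6,6) = 1.
Column 6 needs a 5, and only (1,6) is open for it.
Row 2 needs a 5, and only (2,3) is open for it.
Row 3 needs a 5, and only (3,5) is open for it.
The only place for 3 in column 3 is (3,3).
Cage a has sum 10; hence (3,4) = 2.
Row 3 now contains 2, so (3,1) = 4.
4 is placed in row 3; hence (3,6) = 6.
6 is placed in row 3; hence (3,2) = 1.
Column 3 needs a 1, and only (1,3) is open for it.
Row 1 already has 1, leaving (1,4) = 6.
Row 1 already has 6; hence (1,2) = 4.
Cage g has product 96, which forces (2,2) = 6.
Cage i's pair has quotient 3, which forces (1,1) = 3.
Row 1 already has 3; hence (1,5) = 2.
Row 2 now contains 6, leaving (2,1) = 1.
Cage k has sum 12; hence (4,1) = 2.
Row 4 now contains 2; hence (4,6) = 4.
Column 6 already has 4; hence (2,6) = 2.
4 is placed in row 4, which forces (4,3) = 6.
The 3 cells of cage d must have product 24, so (5,5) = 1.
The 3 cells of cage d must have product 24, which forces (6,4) = 4.
Cage d has product 24, so (6,5) = 6.
Column 4 now contains 4, leaving (2,4) = 3.
The 4 cells of cage h must have product 120, which forces (2,5) = 4.
Cage f has product 75, leaving (4,4) = 1.
Column 5 already has 1, which forces (4,5) = 3.
The two cells of cage c must have product 30; hence (5,1) = 6.
Cage b needs sum 12, so (5,3) = 4.
Row 5 already has 1, so (5,4) = 5.
Row 6 now contains 6, so (6,1) = 5.
Row 6 now contains 4, so (6,3) = 2.
Row 4 now contains 3, leaving (4,2) = 5.
Row 5 already has 5; hence (5,2) = 2.
2 is placed in row 6; hence (6,2) = 3.
The full grid is 3 4 1 6 2 5 / 1 6 5 3 4 2 / 4 1 3 2 5 6 / 2 5 6 1 3 4 / 6 2 4 5 1 3 / 5 3 2 4 6 1.

6 2 4 5 1 3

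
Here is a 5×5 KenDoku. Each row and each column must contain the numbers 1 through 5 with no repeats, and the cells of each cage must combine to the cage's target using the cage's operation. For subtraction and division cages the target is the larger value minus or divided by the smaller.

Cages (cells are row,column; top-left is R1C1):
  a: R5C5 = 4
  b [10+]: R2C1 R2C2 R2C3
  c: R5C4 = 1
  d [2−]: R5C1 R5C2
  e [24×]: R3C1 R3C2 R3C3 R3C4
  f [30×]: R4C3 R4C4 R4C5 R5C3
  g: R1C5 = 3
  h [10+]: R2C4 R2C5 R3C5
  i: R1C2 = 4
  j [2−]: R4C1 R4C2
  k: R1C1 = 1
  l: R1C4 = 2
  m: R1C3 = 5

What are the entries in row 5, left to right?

3 5 2 1 4

K is a freebie, so R1C1 = 1.
I is a freebie, leaving R1C2 = 4.
Cage m is given; hence R1C3 = 5.
Cage l is a single given cell; hence R1C4 = 2.
G is a freebie, leaving R1C5 = 3.
Cage c is a single given cell, leaving R5C4 = 1.
A is a freebie, which forces R5C5 = 4.
Row 3 needs a 5, and only R3C5 is open for it.
The 4 cells of cage f must have product 30; hence R4C4 = 5.
The only place for 4 in row 4 is R4C1.
Cage j needs two cells with difference 2, leaving R4C2 = 2.
Row 4 already has 2; hence R4C5 = 1.
Cage h has sum 10, so R2C4 = 3.
Column 5 already has 1, which forces R2C5 = 2.
Column 4 already has 3; hence R3C4 = 4.
1 is placed in row 4; hence R4C3 = 3.
Cage f has product 30, so R5C3 = 2.
2 is placed in row 2, which forces R2C1 = 5.
Cage b has sum 10; hence R2C2 = 1.
2 is placed in row 2; hence R2C3 = 4.
The 4 cells of cage e must have product 24, which forces R3C1 = 2.
Cage e has product 24, which forces R3C2 = 3.
2 is placed in column 3; hence R3C3 = 1.
5 is placed in column 1, which forces R5C1 = 3.
Column 2 already has 3, so R5C2 = 5.
Filled in: 1 4 5 2 3 / 5 1 4 3 2 / 2 3 1 4 5 / 4 2 3 5 1 / 3 5 2 1 4.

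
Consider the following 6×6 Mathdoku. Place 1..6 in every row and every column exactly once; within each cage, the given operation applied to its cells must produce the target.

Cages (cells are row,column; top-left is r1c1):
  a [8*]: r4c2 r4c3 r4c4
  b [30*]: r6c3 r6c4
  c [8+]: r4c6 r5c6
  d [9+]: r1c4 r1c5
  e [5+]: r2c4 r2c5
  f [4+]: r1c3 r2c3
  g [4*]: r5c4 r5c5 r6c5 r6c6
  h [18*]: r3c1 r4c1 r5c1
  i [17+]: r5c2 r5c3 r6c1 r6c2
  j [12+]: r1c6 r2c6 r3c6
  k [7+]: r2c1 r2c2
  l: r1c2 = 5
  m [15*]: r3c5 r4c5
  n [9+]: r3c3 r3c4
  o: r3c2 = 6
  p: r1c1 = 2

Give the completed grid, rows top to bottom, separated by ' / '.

P is a freebie, leaving r1c1 = 2.
Cage l is a single given cell, so r1c2 = 5.
Cage o is a single given cell, so r3c2 = 6.
Row 1 needs a 4, and only r1c6 is open for it.
Row 1 needs a 1, and only r1c3 is open for it.
1 is placed in column 3, which forces r2c3 = 3.
The only place for 2 in row 2 is r2c2.
Cage k needs two cells with sum 7, leaving r2c1 = 5.
5 is placed in row 2, leaving r2c6 = 6.
Cage j needs sum 12, which forces r3c6 = 2.
2 is placed in column 6; hence r6c6 = 1.
Cage g needs product 4, which forces r5c4 = 2.
Cage g needs product 4, leaving r5c5 = 1.
Row 6 now contains 1, so r6c5 = 2.
Cage e needs two cells with sum 5, which forces r2c4 = 1.
Column 5 now contains 1, which forces r2c5 = 4.
Cage a needs product 8, which forces r4c3 = 2.
1 is placed in column 4, leaving r4c4 = 4.
The two cells of cage n must have sum 9, leaving r3c3 = 4.
Column 4 now contains 4, which forces r3c4 = 5.
Row 3 now contains 5, which forces r3c5 = 3.
4 is placed in row 4, so r4c2 = 1.
Column 5 now contains 3, which forces r4c5 = 5.
Row 4 already has 5; hence r4c6 = 3.
4 is placed in column 3, so r5c3 = 6.
3 is placed in column 6, which forces r5c6 = 5.
Column 3 now contains 6, which forces r6c3 = 5.
5 is placed in column 4, leaving r6c4 = 6.
Column 4 now contains 6, so r1c4 = 3.
Column 5 now contains 3, leaving r1c5 = 6.
3 is placed in row 3, so r3c1 = 1.
Row 4 already has 3; hence r4c1 = 6.
Row 5 already has 6, which forces r5c1 = 3.
Cage i needs sum 17, which forces r5c2 = 4.
Row 6 already has 6, which forces r6c1 = 4.
The 4 cells of cage i must have sum 17; hence r6c2 = 3.

2 5 1 3 6 4 / 5 2 3 1 4 6 / 1 6 4 5 3 2 / 6 1 2 4 5 3 / 3 4 6 2 1 5 / 4 3 5 6 2 1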